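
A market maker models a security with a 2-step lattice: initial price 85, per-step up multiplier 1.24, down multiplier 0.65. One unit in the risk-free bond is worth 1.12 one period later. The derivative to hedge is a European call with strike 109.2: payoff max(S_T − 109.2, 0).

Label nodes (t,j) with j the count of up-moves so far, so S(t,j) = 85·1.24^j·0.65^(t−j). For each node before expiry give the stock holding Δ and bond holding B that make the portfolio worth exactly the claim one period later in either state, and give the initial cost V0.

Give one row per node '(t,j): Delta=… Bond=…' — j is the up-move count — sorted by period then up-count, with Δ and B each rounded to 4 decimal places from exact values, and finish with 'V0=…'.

(0,0): Delta=0.3049 Bond=-15.0393
(1,0): Delta=0.0000 Bond=0.0000
(1,1): Delta=0.3457 Bond=-21.1447
V0=10.8746

The replicating-portfolio and risk-neutral prices coincide; use p* = (1.12−0.65)/(1.24−0.65) = 0.7966 for the latter.
At expiry t=2: V(2,0)=0.0000, V(2,1)=0.0000, V(2,2)=21.4960
(1,0): S=55.2500. Δ = (V_up−V_dn)/(S_up−S_dn) = (0.0000−0.0000)/(68.5100−35.9125) = 0.0000. V = [p*·0.0000 + (1−p*)·0.0000]/1.12 = 0.0000. B = V − Δ·S = 0.0000.
(1,1): S=105.4000. Δ = (V_up−V_dn)/(S_up−S_dn) = (21.4960−0.0000)/(130.6960−68.5100) = 0.3457. V = [p*·21.4960 + (1−p*)·0.0000]/1.12 = 15.2892. B = V − Δ·S = -21.1447.
(0,0): S=85.0000. Δ = (V_up−V_dn)/(S_up−S_dn) = (15.2892−0.0000)/(105.4000−55.2500) = 0.3049. V = [p*·15.2892 + (1−p*)·0.0000]/1.12 = 10.8746. B = V − Δ·S = -15.0393.
Check: Δ(0,0)·S0 + B(0,0) = 10.8746 = V0.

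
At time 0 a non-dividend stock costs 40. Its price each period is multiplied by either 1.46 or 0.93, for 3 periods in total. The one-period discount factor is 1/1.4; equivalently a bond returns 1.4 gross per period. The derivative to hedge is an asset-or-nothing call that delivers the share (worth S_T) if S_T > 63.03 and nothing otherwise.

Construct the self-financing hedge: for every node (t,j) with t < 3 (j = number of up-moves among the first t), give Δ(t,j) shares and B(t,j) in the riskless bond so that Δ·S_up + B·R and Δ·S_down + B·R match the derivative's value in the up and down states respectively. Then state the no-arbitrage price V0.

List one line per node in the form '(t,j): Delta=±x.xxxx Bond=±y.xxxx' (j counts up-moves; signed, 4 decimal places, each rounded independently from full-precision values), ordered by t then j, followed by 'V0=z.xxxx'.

(0,0): Delta=1.2384 Bond=-10.1812
(1,0): Delta=2.5476 Bond=-62.9538
(1,1): Delta=1.1320 Bond=-8.0366
(2,0): Delta=0.0000 Bond=0.0000
(2,1): Delta=2.7547 Bond=-99.3866
(2,2): Delta=1.0000 Bond=0.0000
V0=39.3554

Since d<R<u, set p* = (R−d)/(u−d) = 0.8868; price each node as the discounted p*-expectation of its children.
Terminal payoffs: V(3,0)=0.0000, V(3,1)=0.0000, V(3,2)=79.2955, V(3,3)=124.4854
  t=2,j=0: stock 34.5960 → up 50.5102 (V=0.0000), down 32.1743 (V=0.0000). Price 0.0000; hedge Δ=0.0000, bond B=0.0000.
  t=2,j=1: stock 54.3120 → up 79.2955 (V=79.2955), down 50.5102 (V=0.0000). Price 50.2276; hedge Δ=2.7547, bond B=-99.3866.
  t=2,j=2: stock 85.2640 → up 124.4854 (V=124.4854), down 79.2955 (V=79.2955). Price 85.2640; hedge Δ=1.0000, bond B=0.0000.
  t=1,j=0: stock 37.2000 → up 54.3120 (V=50.2276), down 34.5960 (V=0.0000). Price 31.8153; hedge Δ=2.5476, bond B=-62.9538.
  t=1,j=1: stock 58.4000 → up 85.2640 (V=85.2640), down 54.3120 (V=50.2276). Price 58.0697; hedge Δ=1.1320, bond B=-8.0366.
  t=0,j=0: stock 40.0000 → up 58.4000 (V=58.0697), down 37.2000 (V=31.8153). Price 39.3554; hedge Δ=1.2384, bond B=-10.1812.
Check: Δ(0,0)·S0 + B(0,0) = 39.3554 = V0.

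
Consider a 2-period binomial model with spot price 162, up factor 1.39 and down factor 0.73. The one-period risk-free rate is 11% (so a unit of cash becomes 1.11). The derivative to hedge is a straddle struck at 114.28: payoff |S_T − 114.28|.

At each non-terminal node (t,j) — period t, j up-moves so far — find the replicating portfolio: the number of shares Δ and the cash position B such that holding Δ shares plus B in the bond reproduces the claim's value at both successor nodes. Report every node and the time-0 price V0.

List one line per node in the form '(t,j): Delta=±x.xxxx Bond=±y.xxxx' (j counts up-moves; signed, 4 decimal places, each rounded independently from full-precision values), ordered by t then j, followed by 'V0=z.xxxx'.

(0,0): Delta=0.8002 Bond=-52.2150
(1,0): Delta=0.2838 Bond=3.1078
(1,1): Delta=1.0000 Bond=-102.9550
V0=77.4136

The replicating-portfolio and risk-neutral prices coincide; use p* = (1.11−0.73)/(1.39−0.73) = 0.5758 for the latter.
Terminal values V(2,·): V(2,0)=27.9502, V(2,1)=50.1014, V(2,2)=198.7202
  t=1,j=0: stock 118.2600 → up 164.3814 (V=50.1014), down 86.3298 (V=27.9502). Price 36.6702; hedge Δ=0.2838, bond B=3.1078.
  t=1,j=1: stock 225.1800 → up 313.0002 (V=198.7202), down 164.3814 (V=50.1014). Price 122.2250; hedge Δ=1.0000, bond B=-102.9550.
  t=0,j=0: stock 162.0000 → up 225.1800 (V=122.2250), down 118.2600 (V=36.6702). Price 77.4136; hedge Δ=0.8002, bond B=-52.2150.
Self-financing check: at every node Δ·S+B equals the discounted successor values.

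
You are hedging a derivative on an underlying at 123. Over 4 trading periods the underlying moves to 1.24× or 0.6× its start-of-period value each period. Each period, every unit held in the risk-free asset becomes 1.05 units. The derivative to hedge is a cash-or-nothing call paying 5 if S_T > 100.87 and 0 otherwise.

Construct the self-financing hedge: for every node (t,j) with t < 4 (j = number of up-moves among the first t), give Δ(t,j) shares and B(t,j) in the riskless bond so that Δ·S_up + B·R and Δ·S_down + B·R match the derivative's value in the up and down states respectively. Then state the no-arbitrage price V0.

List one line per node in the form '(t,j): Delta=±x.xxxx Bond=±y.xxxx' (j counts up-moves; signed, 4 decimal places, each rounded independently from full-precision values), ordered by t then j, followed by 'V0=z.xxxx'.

Risk-neutral probability p* = (R−d)/(u−d) = (1.05−0.6)/(1.24−0.6) = 0.7031.
Terminal payoffs: V(4,0)=0.0000, V(4,1)=0.0000, V(4,2)=0.0000, V(4,3)=5.0000, V(4,4)=5.0000
  t=3,j=0: stock 26.5680 → up 32.9443 (V=0.0000), down 15.9408 (V=0.0000). Price 0.0000; hedge Δ=0.0000, bond B=0.0000.
  t=3,j=1: stock 54.9072 → up 68.0849 (V=0.0000), down 32.9443 (V=0.0000). Price 0.0000; hedge Δ=0.0000, bond B=0.0000.
  t=3,j=2: stock 113.4749 → up 140.7089 (V=5.0000), down 68.0849 (V=0.0000). Price 3.3482; hedge Δ=0.0688, bond B=-4.4643.
  t=3,j=3: stock 234.5148 → up 290.7983 (V=5.0000), down 140.7089 (V=5.0000). Price 4.7619; hedge Δ=0.0000, bond B=4.7619.
  t=2,j=0: stock 44.2800 → up 54.9072 (V=0.0000), down 26.5680 (V=0.0000). Price 0.0000; hedge Δ=0.0000, bond B=0.0000.
  t=2,j=1: stock 91.5120 → up 113.4749 (V=3.3482), down 54.9072 (V=0.0000). Price 2.2421; hedge Δ=0.0572, bond B=-2.9895.
  t=2,j=2: stock 189.1248 → up 234.5148 (V=4.7619), down 113.4749 (V=3.3482). Price 4.1354; hedge Δ=0.0117, bond B=1.9266.
  t=1,j=0: stock 73.8000 → up 91.5120 (V=2.2421), down 44.2800 (V=0.0000). Price 1.5014; hedge Δ=0.0475, bond B=-2.0019.
  t=1,j=1: stock 152.5200 → up 189.1248 (V=4.1354), down 91.5120 (V=2.2421). Price 3.4032; hedge Δ=0.0194, bond B=0.4449.
  t=0,j=0: stock 123.0000 → up 152.5200 (V=3.4032), down 73.8000 (V=1.5014). Price 2.7034; hedge Δ=0.0242, bond B=-0.2681.
Self-financing check: at every node Δ·S+B equals the discounted successor values.

(0,0): Delta=0.0242 Bond=-0.2681
(1,0): Delta=0.0475 Bond=-2.0019
(1,1): Delta=0.0194 Bond=0.4449
(2,0): Delta=0.0000 Bond=0.0000
(2,1): Delta=0.0572 Bond=-2.9895
(2,2): Delta=0.0117 Bond=1.9266
(3,0): Delta=0.0000 Bond=0.0000
(3,1): Delta=0.0000 Bond=0.0000
(3,2): Delta=0.0688 Bond=-4.4643
(3,3): Delta=0.0000 Bond=4.7619
V0=2.7034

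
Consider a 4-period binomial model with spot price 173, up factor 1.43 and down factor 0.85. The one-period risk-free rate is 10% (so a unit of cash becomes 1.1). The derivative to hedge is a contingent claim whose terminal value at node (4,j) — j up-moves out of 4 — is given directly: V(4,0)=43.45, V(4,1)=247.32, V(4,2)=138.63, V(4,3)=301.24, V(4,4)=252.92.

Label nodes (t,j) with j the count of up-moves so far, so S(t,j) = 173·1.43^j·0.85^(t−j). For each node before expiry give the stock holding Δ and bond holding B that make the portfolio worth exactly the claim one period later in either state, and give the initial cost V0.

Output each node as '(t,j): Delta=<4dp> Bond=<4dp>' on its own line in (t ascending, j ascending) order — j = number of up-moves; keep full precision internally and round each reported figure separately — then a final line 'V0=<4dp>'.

(0,0): Delta=0.2976 Bond=82.8940
(1,0): Delta=0.4157 Bond=73.8259
(1,1): Delta=0.2050 Bond=114.0954
(2,0): Delta=0.8671 Bond=24.7856
(2,1): Delta=0.0615 Bond=155.6867
(2,2): Delta=0.3176 Bond=85.6651
(3,0): Delta=3.3084 Bond=-232.1136
(3,1): Delta=-1.0484 Bond=369.6428
(3,2): Delta=0.9324 Bond=-90.6161
(3,3): Delta=-0.1647 Bond=338.2307
V0=134.3851

The replicating-portfolio and risk-neutral prices coincide; use p* = (1.1−0.85)/(1.43−0.85) = 0.4310 for the latter.
At expiry t=4: V(4,0)=43.4500, V(4,1)=247.3200, V(4,2)=138.6300, V(4,3)=301.2400, V(4,4)=252.9200
  t=3,j=0: stock 106.2436 → up 151.9284 (V=247.3200), down 90.3071 (V=43.4500). Price 119.3864; hedge Δ=3.3084, bond B=-232.1136.
  t=3,j=1: stock 178.7393 → up 255.5972 (V=138.6300), down 151.9284 (V=247.3200). Price 182.2462; hedge Δ=-1.0484, bond B=369.6428.
  t=3,j=2: stock 300.7025 → up 430.0046 (V=301.2400), down 255.5972 (V=138.6300). Price 189.7459; hedge Δ=0.9324, bond B=-90.6161.
  t=3,j=3: stock 505.8878 → up 723.4196 (V=252.9200), down 430.0046 (V=301.2400). Price 254.9204; hedge Δ=-0.1647, bond B=338.2307.
  t=2,j=0: stock 124.9925 → up 178.7393 (V=182.2462), down 106.2436 (V=119.3864). Price 133.1647; hedge Δ=0.8671, bond B=24.7856.
  t=2,j=1: stock 210.2815 → up 300.7025 (V=189.7459), down 178.7393 (V=182.2462). Price 168.6171; hedge Δ=0.0615, bond B=155.6867.
  t=2,j=2: stock 353.7677 → up 505.8878 (V=254.9204), down 300.7025 (V=189.7459). Price 198.0349; hedge Δ=0.3176, bond B=85.6651.
  t=1,j=0: stock 147.0500 → up 210.2815 (V=168.6171), down 124.9925 (V=133.1647). Price 134.9508; hedge Δ=0.4157, bond B=73.8259.
  t=1,j=1: stock 247.3900 → up 353.7677 (V=198.0349), down 210.2815 (V=168.6171). Price 164.8156; hedge Δ=0.2050, bond B=114.0954.
  t=0,j=0: stock 173.0000 → up 247.3900 (V=164.8156), down 147.0500 (V=134.9508). Price 134.3851; hedge Δ=0.2976, bond B=82.8940.
Each (Δ,B) replicates both successor values, so the strategy is self-financing and V0 is arbitrage-free.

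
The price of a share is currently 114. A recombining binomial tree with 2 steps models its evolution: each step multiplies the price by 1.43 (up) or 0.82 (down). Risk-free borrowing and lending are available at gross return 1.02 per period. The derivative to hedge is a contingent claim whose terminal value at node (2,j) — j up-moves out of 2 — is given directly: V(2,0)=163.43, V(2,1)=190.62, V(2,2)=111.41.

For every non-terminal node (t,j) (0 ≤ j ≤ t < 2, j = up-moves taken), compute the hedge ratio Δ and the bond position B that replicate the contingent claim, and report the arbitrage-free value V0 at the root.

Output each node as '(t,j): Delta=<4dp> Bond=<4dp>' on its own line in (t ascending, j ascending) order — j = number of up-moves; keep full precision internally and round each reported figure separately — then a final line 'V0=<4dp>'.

Since d<R<u, set p* = (R−d)/(u−d) = 0.3279; price each node as the discounted p*-expectation of its children.
Terminal payoffs: V(2,0)=163.4300, V(2,1)=190.6200, V(2,2)=111.4100
(1,0): S=93.4800. Δ = (V_up−V_dn)/(S_up−S_dn) = (190.6200−163.4300)/(133.6764−76.6536) = 0.4768. V = [p*·190.6200 + (1−p*)·163.4300]/1.02 = 168.9654. B = V − Δ·S = 124.3917.
(1,1): S=163.0200. Δ = (V_up−V_dn)/(S_up−S_dn) = (111.4100−190.6200)/(233.1186−133.6764) = -0.7965. V = [p*·111.4100 + (1−p*)·190.6200]/1.02 = 161.4211. B = V − Δ·S = 291.2735.
(0,0): S=114.0000. Δ = (V_up−V_dn)/(S_up−S_dn) = (161.4211−168.9654)/(163.0200−93.4800) = -0.1085. V = [p*·161.4211 + (1−p*)·168.9654]/1.02 = 163.2273. B = V − Δ·S = 175.5951.
Self-financing check: at every node Δ·S+B equals the discounted successor values.

(0,0): Delta=-0.1085 Bond=175.5951
(1,0): Delta=0.4768 Bond=124.3917
(1,1): Delta=-0.7965 Bond=291.2735
V0=163.2273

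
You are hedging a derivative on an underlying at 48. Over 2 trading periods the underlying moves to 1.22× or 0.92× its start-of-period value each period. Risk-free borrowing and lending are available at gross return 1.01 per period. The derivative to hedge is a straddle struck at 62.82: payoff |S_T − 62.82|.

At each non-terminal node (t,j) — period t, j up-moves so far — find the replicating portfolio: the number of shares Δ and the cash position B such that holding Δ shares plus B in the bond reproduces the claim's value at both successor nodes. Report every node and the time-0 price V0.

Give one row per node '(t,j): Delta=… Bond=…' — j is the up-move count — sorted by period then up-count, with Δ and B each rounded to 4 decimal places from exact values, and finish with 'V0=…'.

Since d<R<u, set p* = (R−d)/(u−d) = 0.3000; price each node as the discounted p*-expectation of its children.
Terminal values V(2,·): V(2,0)=22.1928, V(2,1)=8.9448, V(2,2)=8.6232
(1,0): S=44.1600. Δ = (V_up−V_dn)/(S_up−S_dn) = (8.9448−22.1928)/(53.8752−40.6272) = -1.0000. V = [p*·8.9448 + (1−p*)·22.1928]/1.01 = 18.0380. B = V − Δ·S = 62.1980.
(1,1): S=58.5600. Δ = (V_up−V_dn)/(S_up−S_dn) = (8.6232−8.9448)/(71.4432−53.8752) = -0.0183. V = [p*·8.6232 + (1−p*)·8.9448]/1.01 = 8.7607. B = V − Δ·S = 9.8327.
(0,0): S=48.0000. Δ = (V_up−V_dn)/(S_up−S_dn) = (8.7607−18.0380)/(58.5600−44.1600) = -0.6443. V = [p*·8.7607 + (1−p*)·18.0380]/1.01 = 15.1038. B = V − Δ·S = 46.0281.
Self-financing check: at every node Δ·S+B equals the discounted successor values.

(0,0): Delta=-0.6443 Bond=46.0281
(1,0): Delta=-1.0000 Bond=62.1980
(1,1): Delta=-0.0183 Bond=9.8327
V0=15.1038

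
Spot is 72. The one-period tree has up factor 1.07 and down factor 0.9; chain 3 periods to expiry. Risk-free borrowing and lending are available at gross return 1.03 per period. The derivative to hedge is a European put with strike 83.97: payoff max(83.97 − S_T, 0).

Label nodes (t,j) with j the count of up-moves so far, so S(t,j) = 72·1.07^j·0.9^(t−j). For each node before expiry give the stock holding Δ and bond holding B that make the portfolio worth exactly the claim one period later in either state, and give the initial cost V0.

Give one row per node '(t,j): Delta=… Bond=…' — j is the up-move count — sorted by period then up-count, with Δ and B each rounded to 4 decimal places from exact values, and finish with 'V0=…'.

(0,0): Delta=-0.8094 Bond=64.8514
(1,0): Delta=-1.0000 Bond=79.1498
(1,1): Delta=-0.7600 Bond=62.9961
(2,0): Delta=-1.0000 Bond=81.5243
(2,1): Delta=-1.0000 Bond=81.5243
(2,2): Delta=-0.6979 Bond=59.7665
V0=6.5768

Under the risk-neutral measure, an up-move has probability p* = (R−d)/(u−d) = 0.7647 and values discount at R = 1.03.
Payoff layer (t=3): V(3,0)=31.4820, V(3,1)=21.5676, V(3,2)=9.7805, V(3,3)=0.0000
Node (2,0) S=58.3200: V=(p*·21.5676+(1−p*)·31.4820)/1.03=23.2043; Δ=(21.5676−31.4820)/(62.4024−52.4880)=-1.0000; B=V−Δ·S=81.5243
Node (2,1) S=69.3360: V=(p*·9.7805+(1−p*)·21.5676)/1.03=12.1883; Δ=(9.7805−21.5676)/(74.1895−62.4024)=-1.0000; B=V−Δ·S=81.5243
Node (2,2) S=82.4328: V=(p*·0.0000+(1−p*)·9.7805)/1.03=2.2343; Δ=(0.0000−9.7805)/(88.2031−74.1895)=-0.6979; B=V−Δ·S=59.7665
Node (1,0) S=64.8000: V=(p*·12.1883+(1−p*)·23.2043)/1.03=14.3498; Δ=(12.1883−23.2043)/(69.3360−58.3200)=-1.0000; B=V−Δ·S=79.1498
Node (1,1) S=77.0400: V=(p*·2.2343+(1−p*)·12.1883)/1.03=4.4431; Δ=(2.2343−12.1883)/(82.4328−69.3360)=-0.7600; B=V−Δ·S=62.9961
Node (0,0) S=72.0000: V=(p*·4.4431+(1−p*)·14.3498)/1.03=6.5768; Δ=(4.4431−14.3498)/(77.0400−64.8000)=-0.8094; B=V−Δ·S=64.8514
Self-financing check: at every node Δ·S+B equals the discounted successor values.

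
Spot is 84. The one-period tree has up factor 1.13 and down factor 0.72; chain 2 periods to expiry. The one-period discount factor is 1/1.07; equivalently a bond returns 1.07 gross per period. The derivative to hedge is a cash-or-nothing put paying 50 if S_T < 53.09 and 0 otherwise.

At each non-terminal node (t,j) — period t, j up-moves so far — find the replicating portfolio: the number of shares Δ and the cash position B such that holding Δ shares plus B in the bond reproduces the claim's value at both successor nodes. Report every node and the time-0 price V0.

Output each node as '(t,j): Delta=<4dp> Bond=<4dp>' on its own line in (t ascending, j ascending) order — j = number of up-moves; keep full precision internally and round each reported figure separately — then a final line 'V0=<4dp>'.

Under the risk-neutral measure, an up-move has probability p* = (R−d)/(u−d) = 0.8537 and values discount at R = 1.07.
At expiry t=2: V(2,0)=50.0000, V(2,1)=0.0000, V(2,2)=0.0000
Node (1,0) S=60.4800: V=(p*·0.0000+(1−p*)·50.0000)/1.07=6.8384; Δ=(0.0000−50.0000)/(68.3424−43.5456)=-2.0164; B=V−Δ·S=128.7896
Node (1,1) S=94.9200: V=(p*·0.0000+(1−p*)·0.0000)/1.07=0.0000; Δ=(0.0000−0.0000)/(107.2596−68.3424)=0.0000; B=V−Δ·S=0.0000
Node (0,0) S=84.0000: V=(p*·0.0000+(1−p*)·6.8384)/1.07=0.9353; Δ=(0.0000−6.8384)/(94.9200−60.4800)=-0.1986; B=V−Δ·S=17.6143
Check: Δ(0,0)·S0 + B(0,0) = 0.9353 = V0.

(0,0): Delta=-0.1986 Bond=17.6143
(1,0): Delta=-2.0164 Bond=128.7896
(1,1): Delta=0.0000 Bond=0.0000
V0=0.9353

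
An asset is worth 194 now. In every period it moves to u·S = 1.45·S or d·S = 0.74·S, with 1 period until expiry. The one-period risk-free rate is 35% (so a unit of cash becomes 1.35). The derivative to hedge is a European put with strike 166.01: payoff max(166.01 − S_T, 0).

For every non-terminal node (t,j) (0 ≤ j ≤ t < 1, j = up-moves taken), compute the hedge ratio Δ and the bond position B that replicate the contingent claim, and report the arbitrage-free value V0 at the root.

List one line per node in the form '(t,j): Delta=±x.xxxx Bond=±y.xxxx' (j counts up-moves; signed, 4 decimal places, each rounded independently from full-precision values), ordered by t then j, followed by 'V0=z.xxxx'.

Since d<R<u, set p* = (R−d)/(u−d) = 0.8592; price each node as the discounted p*-expectation of its children.
Terminal values V(1,·): V(1,0)=22.4500, V(1,1)=0.0000
  t=0,j=0: stock 194.0000 → up 281.3000 (V=0.0000), down 143.5600 (V=22.4500). Price 2.3422; hedge Δ=-0.1630, bond B=33.9619.
Root portfolio cost Δ·194+B reproduces V0=2.3422.

(0,0): Delta=-0.1630 Bond=33.9619
V0=2.3422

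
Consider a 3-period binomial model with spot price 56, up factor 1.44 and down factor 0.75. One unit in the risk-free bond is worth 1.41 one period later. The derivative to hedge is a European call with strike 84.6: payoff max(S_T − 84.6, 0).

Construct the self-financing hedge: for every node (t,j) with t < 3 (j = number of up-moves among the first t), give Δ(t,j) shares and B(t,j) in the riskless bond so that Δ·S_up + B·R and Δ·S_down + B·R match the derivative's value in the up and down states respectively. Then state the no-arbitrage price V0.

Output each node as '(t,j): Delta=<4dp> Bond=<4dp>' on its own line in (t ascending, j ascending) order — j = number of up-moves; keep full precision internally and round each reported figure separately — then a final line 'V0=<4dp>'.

The replicating-portfolio and risk-neutral prices coincide; use p* = (1.41−0.75)/(1.44−0.75) = 0.9565 for the latter.
Payoff layer (t=3): V(3,0)=0.0000, V(3,1)=0.0000, V(3,2)=2.4912, V(3,3)=82.6151
Node (2,0) S=31.5000: V=(p*·0.0000+(1−p*)·0.0000)/1.41=0.0000; Δ=(0.0000−0.0000)/(45.3600−23.6250)=0.0000; B=V−Δ·S=0.0000
Node (2,1) S=60.4800: V=(p*·2.4912+(1−p*)·0.0000)/1.41=1.6900; Δ=(2.4912−0.0000)/(87.0912−45.3600)=0.0597; B=V−Δ·S=-1.9204
Node (2,2) S=116.1216: V=(p*·82.6151+(1−p*)·2.4912)/1.41=56.1216; Δ=(82.6151−2.4912)/(167.2151−87.0912)=1.0000; B=V−Δ·S=-60.0000
Node (1,0) S=42.0000: V=(p*·1.6900+(1−p*)·0.0000)/1.41=1.1465; Δ=(1.6900−0.0000)/(60.4800−31.5000)=0.0583; B=V−Δ·S=-1.3028
Node (1,1) S=80.6400: V=(p*·56.1216+(1−p*)·1.6900)/1.41=38.1241; Δ=(56.1216−1.6900)/(116.1216−60.4800)=0.9783; B=V−Δ·S=-40.7623
Node (0,0) S=56.0000: V=(p*·38.1241+(1−p*)·1.1465)/1.41=25.8982; Δ=(38.1241−1.1465)/(80.6400−42.0000)=0.9570; B=V−Δ·S=-27.6927
Check: Δ(0,0)·S0 + B(0,0) = 25.8982 = V0.

(0,0): Delta=0.9570 Bond=-27.6927
(1,0): Delta=0.0583 Bond=-1.3028
(1,1): Delta=0.9783 Bond=-40.7623
(2,0): Delta=0.0000 Bond=0.0000
(2,1): Delta=0.0597 Bond=-1.9204
(2,2): Delta=1.0000 Bond=-60.0000
V0=25.8982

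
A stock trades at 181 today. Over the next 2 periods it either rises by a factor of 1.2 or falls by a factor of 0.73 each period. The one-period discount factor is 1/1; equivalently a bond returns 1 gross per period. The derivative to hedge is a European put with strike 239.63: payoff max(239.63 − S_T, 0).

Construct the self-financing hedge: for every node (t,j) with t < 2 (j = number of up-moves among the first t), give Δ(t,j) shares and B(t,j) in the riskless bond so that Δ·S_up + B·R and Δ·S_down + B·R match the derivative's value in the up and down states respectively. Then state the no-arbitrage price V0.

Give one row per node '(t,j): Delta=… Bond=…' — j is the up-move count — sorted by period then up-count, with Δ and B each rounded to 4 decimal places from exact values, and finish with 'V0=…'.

(0,0): Delta=-0.8581 Bond=220.8836
(1,0): Delta=-1.0000 Bond=239.6300
(1,1): Delta=-0.7942 Bond=206.9974
V0=65.5636

Risk-neutral probability p* = (R−d)/(u−d) = (1−0.73)/(1.2−0.73) = 0.5745.
Payoff layer (t=2): V(2,0)=143.1751, V(2,1)=81.0740, V(2,2)=0.0000
Node (1,0) S=132.1300: V=(p*·81.0740+(1−p*)·143.1751)/1=107.5000; Δ=(81.0740−143.1751)/(158.5560−96.4549)=-1.0000; B=V−Δ·S=239.6300
Node (1,1) S=217.2000: V=(p*·0.0000+(1−p*)·81.0740)/1=34.4996; Δ=(0.0000−81.0740)/(260.6400−158.5560)=-0.7942; B=V−Δ·S=206.9974
Node (0,0) S=181.0000: V=(p*·34.4996+(1−p*)·107.5000)/1=65.5636; Δ=(34.4996−107.5000)/(217.2000−132.1300)=-0.8581; B=V−Δ·S=220.8836
Each (Δ,B) replicates both successor values, so the strategy is self-financing and V0 is arbitrage-free.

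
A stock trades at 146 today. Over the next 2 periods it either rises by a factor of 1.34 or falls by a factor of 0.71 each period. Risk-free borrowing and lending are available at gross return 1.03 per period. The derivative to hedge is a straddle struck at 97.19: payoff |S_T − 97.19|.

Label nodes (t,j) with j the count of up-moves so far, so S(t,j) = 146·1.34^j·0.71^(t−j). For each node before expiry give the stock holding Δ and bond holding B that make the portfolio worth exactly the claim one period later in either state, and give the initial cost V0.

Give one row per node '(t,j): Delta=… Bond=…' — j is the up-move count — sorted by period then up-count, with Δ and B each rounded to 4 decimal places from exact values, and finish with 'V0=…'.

Since d<R<u, set p* = (R−d)/(u−d) = 0.5079; price each node as the discounted p*-expectation of its children.
Terminal payoffs: V(2,0)=23.5914, V(2,1)=41.7144, V(2,2)=164.9676
(1,0): S=103.6600. Δ = (V_up−V_dn)/(S_up−S_dn) = (41.7144−23.5914)/(138.9044−73.5986) = 0.2775. V = [p*·41.7144 + (1−p*)·23.5914]/1.03 = 31.8415. B = V − Δ·S = 3.0748.
(1,1): S=195.6400. Δ = (V_up−V_dn)/(S_up−S_dn) = (164.9676−41.7144)/(262.1576−138.9044) = 1.0000. V = [p*·164.9676 + (1−p*)·41.7144]/1.03 = 101.2808. B = V − Δ·S = -94.3592.
(0,0): S=146.0000. Δ = (V_up−V_dn)/(S_up−S_dn) = (101.2808−31.8415)/(195.6400−103.6600) = 0.7549. V = [p*·101.2808 + (1−p*)·31.8415]/1.03 = 65.1575. B = V − Δ·S = -45.0636.
Self-financing check: at every node Δ·S+B equals the discounted successor values.

(0,0): Delta=0.7549 Bond=-45.0636
(1,0): Delta=0.2775 Bond=3.0748
(1,1): Delta=1.0000 Bond=-94.3592
V0=65.1575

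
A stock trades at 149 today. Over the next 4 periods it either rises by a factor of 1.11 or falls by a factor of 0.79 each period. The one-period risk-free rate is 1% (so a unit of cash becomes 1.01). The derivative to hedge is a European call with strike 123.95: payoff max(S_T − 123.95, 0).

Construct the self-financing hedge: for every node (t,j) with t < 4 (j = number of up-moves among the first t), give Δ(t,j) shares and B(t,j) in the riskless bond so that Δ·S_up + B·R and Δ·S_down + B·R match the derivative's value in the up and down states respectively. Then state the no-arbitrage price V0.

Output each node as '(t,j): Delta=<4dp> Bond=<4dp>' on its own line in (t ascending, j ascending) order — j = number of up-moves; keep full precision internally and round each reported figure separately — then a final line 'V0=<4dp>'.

The replicating-portfolio and risk-neutral prices coincide; use p* = (1.01−0.79)/(1.11−0.79) = 0.6875 for the latter.
Terminal payoffs: V(4,0)=0.0000, V(4,1)=0.0000, V(4,2)=0.0000, V(4,3)=37.0338, V(4,4)=102.2425
(3,0): S=73.4628. Δ = (V_up−V_dn)/(S_up−S_dn) = (0.0000−0.0000)/(81.5437−58.0356) = 0.0000. V = [p*·0.0000 + (1−p*)·0.0000]/1.01 = 0.0000. B = V − Δ·S = 0.0000.
(3,1): S=103.2199. Δ = (V_up−V_dn)/(S_up−S_dn) = (0.0000−0.0000)/(114.5741−81.5437) = 0.0000. V = [p*·0.0000 + (1−p*)·0.0000]/1.01 = 0.0000. B = V − Δ·S = 0.0000.
(3,2): S=145.0305. Δ = (V_up−V_dn)/(S_up−S_dn) = (37.0338−0.0000)/(160.9838−114.5741) = 0.7980. V = [p*·37.0338 + (1−p*)·0.0000]/1.01 = 25.2087. B = V − Δ·S = -90.5221.
(3,3): S=203.7770. Δ = (V_up−V_dn)/(S_up−S_dn) = (102.2425−37.0338)/(226.1925−160.9838) = 1.0000. V = [p*·102.2425 + (1−p*)·37.0338]/1.01 = 81.0542. B = V − Δ·S = -122.7228.
(2,0): S=92.9909. Δ = (V_up−V_dn)/(S_up−S_dn) = (0.0000−0.0000)/(103.2199−73.4628) = 0.0000. V = [p*·0.0000 + (1−p*)·0.0000]/1.01 = 0.0000. B = V − Δ·S = 0.0000.
(2,1): S=130.6581. Δ = (V_up−V_dn)/(S_up−S_dn) = (25.2087−0.0000)/(145.0305−103.2199) = 0.6029. V = [p*·25.2087 + (1−p*)·0.0000]/1.01 = 17.1594. B = V − Δ·S = -61.6178.
(2,2): S=183.5829. Δ = (V_up−V_dn)/(S_up−S_dn) = (81.0542−25.2087)/(203.7770−145.0305) = 0.9506. V = [p*·81.0542 + (1−p*)·25.2087]/1.01 = 62.9728. B = V − Δ·S = -111.5446.
(1,0): S=117.7100. Δ = (V_up−V_dn)/(S_up−S_dn) = (17.1594−0.0000)/(130.6581−92.9909) = 0.4556. V = [p*·17.1594 + (1−p*)·0.0000]/1.01 = 11.6803. B = V − Δ·S = -41.9428.
(1,1): S=165.3900. Δ = (V_up−V_dn)/(S_up−S_dn) = (62.9728−17.1594)/(183.5829−130.6581) = 0.8656. V = [p*·62.9728 + (1−p*)·17.1594]/1.01 = 48.1743. B = V − Δ·S = -94.9925.
(0,0): S=149.0000. Δ = (V_up−V_dn)/(S_up−S_dn) = (48.1743−11.6803)/(165.3900−117.7100) = 0.7654. V = [p*·48.1743 + (1−p*)·11.6803]/1.01 = 36.4059. B = V − Δ·S = -77.6381.
Root portfolio cost Δ·149+B reproduces V0=36.4059.

(0,0): Delta=0.7654 Bond=-77.6381
(1,0): Delta=0.4556 Bond=-41.9428
(1,1): Delta=0.8656 Bond=-94.9925
(2,0): Delta=0.0000 Bond=0.0000
(2,1): Delta=0.6029 Bond=-61.6178
(2,2): Delta=0.9506 Bond=-111.5446
(3,0): Delta=0.0000 Bond=0.0000
(3,1): Delta=0.0000 Bond=0.0000
(3,2): Delta=0.7980 Bond=-90.5221
(3,3): Delta=1.0000 Bond=-122.7228
V0=36.4059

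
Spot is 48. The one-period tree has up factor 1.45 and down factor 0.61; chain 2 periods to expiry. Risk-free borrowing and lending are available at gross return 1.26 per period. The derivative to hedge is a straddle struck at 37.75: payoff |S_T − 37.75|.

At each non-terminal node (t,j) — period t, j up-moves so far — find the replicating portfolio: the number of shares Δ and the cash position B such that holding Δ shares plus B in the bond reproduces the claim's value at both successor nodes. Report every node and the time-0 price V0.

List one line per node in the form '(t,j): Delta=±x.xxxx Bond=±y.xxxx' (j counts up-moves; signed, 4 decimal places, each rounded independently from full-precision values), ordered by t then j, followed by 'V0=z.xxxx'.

(0,0): Delta=0.8229 Bond=-13.9951
(1,0): Delta=-0.6173 Bond=24.5358
(1,1): Delta=1.0000 Bond=-29.9603
V0=25.5039

Under the risk-neutral measure, an up-move has probability p* = (R−d)/(u−d) = 0.7738 and values discount at R = 1.26.
At expiry t=2: V(2,0)=19.8892, V(2,1)=4.7060, V(2,2)=63.1700
  t=1,j=0: stock 29.2800 → up 42.4560 (V=4.7060), down 17.8608 (V=19.8892). Price 6.4606; hedge Δ=-0.6173, bond B=24.5358.
  t=1,j=1: stock 69.6000 → up 100.9200 (V=63.1700), down 42.4560 (V=4.7060). Price 39.6397; hedge Δ=1.0000, bond B=-29.9603.
  t=0,j=0: stock 48.0000 → up 69.6000 (V=39.6397), down 29.2800 (V=6.4606). Price 25.5039; hedge Δ=0.8229, bond B=-13.9951.
Check: Δ(0,0)·S0 + B(0,0) = 25.5039 = V0.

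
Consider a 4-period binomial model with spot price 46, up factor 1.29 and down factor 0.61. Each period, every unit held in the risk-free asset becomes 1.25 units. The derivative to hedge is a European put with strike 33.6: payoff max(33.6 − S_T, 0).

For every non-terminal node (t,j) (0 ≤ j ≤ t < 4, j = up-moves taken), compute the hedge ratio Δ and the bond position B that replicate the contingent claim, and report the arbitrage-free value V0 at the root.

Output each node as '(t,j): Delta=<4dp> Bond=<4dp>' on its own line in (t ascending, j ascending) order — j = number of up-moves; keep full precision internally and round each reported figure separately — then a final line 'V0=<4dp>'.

No-arbitrage ⇒ martingale measure with p* = (R−d)/(u−d) = 0.9412.
Terminal values V(4,·): V(4,0)=27.2309, V(4,1)=20.1309, V(4,2)=5.1163, V(4,3)=0.0000, V(4,4)=0.0000
Node (3,0) S=10.4411: V=(p*·20.1309+(1−p*)·27.2309)/1.25=16.4389; Δ=(20.1309−27.2309)/(13.4691−6.3691)=-1.0000; B=V−Δ·S=26.8800
Node (3,1) S=22.0804: V=(p*·5.1163+(1−p*)·20.1309)/1.25=4.7996; Δ=(5.1163−20.1309)/(28.4837−13.4691)=-1.0000; B=V−Δ·S=26.8800
Node (3,2) S=46.6946: V=(p*·0.0000+(1−p*)·5.1163)/1.25=0.2408; Δ=(0.0000−5.1163)/(60.2361−28.4837)=-0.1611; B=V−Δ·S=7.7647
Node (3,3) S=98.7477: V=(p*·0.0000+(1−p*)·0.0000)/1.25=0.0000; Δ=(0.0000−0.0000)/(127.3845−60.2361)=0.0000; B=V−Δ·S=0.0000
Node (2,0) S=17.1166: V=(p*·4.7996+(1−p*)·16.4389)/1.25=4.3874; Δ=(4.7996−16.4389)/(22.0804−10.4411)=-1.0000; B=V−Δ·S=21.5040
Node (2,1) S=36.1974: V=(p*·0.2408+(1−p*)·4.7996)/1.25=0.4071; Δ=(0.2408−4.7996)/(46.6946−22.0804)=-0.1852; B=V−Δ·S=7.1113
Node (2,2) S=76.5486: V=(p*·0.0000+(1−p*)·0.2408)/1.25=0.0113; Δ=(0.0000−0.2408)/(98.7477−46.6946)=-0.0046; B=V−Δ·S=0.3654
Node (1,0) S=28.0600: V=(p*·0.4071+(1−p*)·4.3874)/1.25=0.5130; Δ=(0.4071−4.3874)/(36.1974−17.1166)=-0.2086; B=V−Δ·S=6.3663
Node (1,1) S=59.3400: V=(p*·0.0113+(1−p*)·0.4071)/1.25=0.0277; Δ=(0.0113−0.4071)/(76.5486−36.1974)=-0.0098; B=V−Δ·S=0.6098
Node (0,0) S=46.0000: V=(p*·0.0277+(1−p*)·0.5130)/1.25=0.0450; Δ=(0.0277−0.5130)/(59.3400−28.0600)=-0.0155; B=V−Δ·S=0.7587
Root portfolio cost Δ·46+B reproduces V0=0.0450.

(0,0): Delta=-0.0155 Bond=0.7587
(1,0): Delta=-0.2086 Bond=6.3663
(1,1): Delta=-0.0098 Bond=0.6098
(2,0): Delta=-1.0000 Bond=21.5040
(2,1): Delta=-0.1852 Bond=7.1113
(2,2): Delta=-0.0046 Bond=0.3654
(3,0): Delta=-1.0000 Bond=26.8800
(3,1): Delta=-1.0000 Bond=26.8800
(3,2): Delta=-0.1611 Bond=7.7647
(3,3): Delta=0.0000 Bond=0.0000
V0=0.0450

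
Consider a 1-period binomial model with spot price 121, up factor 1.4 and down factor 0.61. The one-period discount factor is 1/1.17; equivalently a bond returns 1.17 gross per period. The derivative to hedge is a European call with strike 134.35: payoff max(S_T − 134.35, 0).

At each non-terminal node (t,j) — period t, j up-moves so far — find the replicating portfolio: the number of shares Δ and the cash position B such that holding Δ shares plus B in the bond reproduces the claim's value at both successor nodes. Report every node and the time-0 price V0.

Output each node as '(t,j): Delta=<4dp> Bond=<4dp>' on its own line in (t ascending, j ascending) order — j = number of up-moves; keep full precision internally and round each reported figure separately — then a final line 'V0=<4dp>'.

(0,0): Delta=0.3667 Bond=-23.1316
V0=21.2355

No-arbitrage ⇒ martingale measure with p* = (R−d)/(u−d) = 0.7089.
Terminal values V(1,·): V(1,0)=0.0000, V(1,1)=35.0500
Node (0,0) S=121.0000: V=(p*·35.0500+(1−p*)·0.0000)/1.17=21.2355; Δ=(35.0500−0.0000)/(169.4000−73.8100)=0.3667; B=V−Δ·S=-23.1316
Check: Δ(0,0)·S0 + B(0,0) = 21.2355 = V0.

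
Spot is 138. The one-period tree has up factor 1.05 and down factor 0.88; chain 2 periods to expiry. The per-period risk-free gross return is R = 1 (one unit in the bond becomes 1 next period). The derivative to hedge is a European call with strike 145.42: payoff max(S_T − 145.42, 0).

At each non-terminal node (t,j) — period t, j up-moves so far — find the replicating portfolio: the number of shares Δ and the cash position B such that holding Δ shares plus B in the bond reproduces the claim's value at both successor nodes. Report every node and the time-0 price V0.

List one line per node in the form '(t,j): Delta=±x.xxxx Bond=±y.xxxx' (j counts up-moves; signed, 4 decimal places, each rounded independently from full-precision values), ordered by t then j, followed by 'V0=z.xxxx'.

(0,0): Delta=0.2023 Bond=-24.5730
(1,0): Delta=0.0000 Bond=0.0000
(1,1): Delta=0.2730 Bond=-34.8118
V0=3.3509

No-arbitrage ⇒ martingale measure with p* = (R−d)/(u−d) = 0.7059.
Terminal values V(2,·): V(2,0)=0.0000, V(2,1)=0.0000, V(2,2)=6.7250
  t=1,j=0: stock 121.4400 → up 127.5120 (V=0.0000), down 106.8672 (V=0.0000). Price 0.0000; hedge Δ=0.0000, bond B=0.0000.
  t=1,j=1: stock 144.9000 → up 152.1450 (V=6.7250), down 127.5120 (V=0.0000). Price 4.7471; hedge Δ=0.2730, bond B=-34.8118.
  t=0,j=0: stock 138.0000 → up 144.9000 (V=4.7471), down 121.4400 (V=0.0000). Price 3.3509; hedge Δ=0.2023, bond B=-24.5730.
Root portfolio cost Δ·138+B reproduces V0=3.3509.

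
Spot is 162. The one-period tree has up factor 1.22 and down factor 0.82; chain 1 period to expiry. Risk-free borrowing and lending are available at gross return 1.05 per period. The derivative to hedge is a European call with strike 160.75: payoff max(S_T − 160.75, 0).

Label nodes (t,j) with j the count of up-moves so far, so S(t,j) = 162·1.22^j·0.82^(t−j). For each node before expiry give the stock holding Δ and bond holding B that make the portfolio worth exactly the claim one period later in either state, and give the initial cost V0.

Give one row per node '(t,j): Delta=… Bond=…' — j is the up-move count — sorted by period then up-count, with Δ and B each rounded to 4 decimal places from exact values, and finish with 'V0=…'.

No-arbitrage ⇒ martingale measure with p* = (R−d)/(u−d) = 0.5750.
Terminal payoffs: V(1,0)=0.0000, V(1,1)=36.8900
  t=0,j=0: stock 162.0000 → up 197.6400 (V=36.8900), down 132.8400 (V=0.0000). Price 20.2017; hedge Δ=0.5693, bond B=-72.0233.
Self-financing check: at every node Δ·S+B equals the discounted successor values.

(0,0): Delta=0.5693 Bond=-72.0233
V0=20.2017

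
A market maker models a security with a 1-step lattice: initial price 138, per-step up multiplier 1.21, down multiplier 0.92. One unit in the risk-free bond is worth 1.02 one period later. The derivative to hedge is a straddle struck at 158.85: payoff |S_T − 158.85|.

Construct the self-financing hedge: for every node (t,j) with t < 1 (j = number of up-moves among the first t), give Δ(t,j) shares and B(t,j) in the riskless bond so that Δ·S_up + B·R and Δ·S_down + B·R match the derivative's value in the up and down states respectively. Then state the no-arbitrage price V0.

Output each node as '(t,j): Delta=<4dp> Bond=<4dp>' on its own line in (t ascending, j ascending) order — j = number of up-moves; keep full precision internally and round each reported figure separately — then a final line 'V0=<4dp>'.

No-arbitrage ⇒ martingale measure with p* = (R−d)/(u−d) = 0.3448.
At expiry t=1: V(1,0)=31.8900, V(1,1)=8.1300
(0,0): S=138.0000. Δ = (V_up−V_dn)/(S_up−S_dn) = (8.1300−31.8900)/(166.9800−126.9600) = -0.5937. V = [p*·8.1300 + (1−p*)·31.8900]/1.02 = 23.2323. B = V − Δ·S = 105.1633.
Check: Δ(0,0)·S0 + B(0,0) = 23.2323 = V0.

(0,0): Delta=-0.5937 Bond=105.1633
V0=23.2323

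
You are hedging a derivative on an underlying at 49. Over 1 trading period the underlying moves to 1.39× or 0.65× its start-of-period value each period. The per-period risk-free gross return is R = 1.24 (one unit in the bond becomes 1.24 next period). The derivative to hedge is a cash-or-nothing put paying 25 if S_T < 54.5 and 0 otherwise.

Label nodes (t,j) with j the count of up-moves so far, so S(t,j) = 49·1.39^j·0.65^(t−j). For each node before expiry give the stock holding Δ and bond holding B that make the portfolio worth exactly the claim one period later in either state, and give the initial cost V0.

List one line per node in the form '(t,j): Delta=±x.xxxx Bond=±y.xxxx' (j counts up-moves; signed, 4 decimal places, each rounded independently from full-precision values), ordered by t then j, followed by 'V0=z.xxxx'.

(0,0): Delta=-0.6895 Bond=37.8705
V0=4.0867

Under the risk-neutral measure, an up-move has probability p* = (R−d)/(u−d) = 0.7973 and values discount at R = 1.24.
At expiry t=1: V(1,0)=25.0000, V(1,1)=0.0000
(0,0): S=49.0000. Δ = (V_up−V_dn)/(S_up−S_dn) = (0.0000−25.0000)/(68.1100−31.8500) = -0.6895. V = [p*·0.0000 + (1−p*)·25.0000]/1.24 = 4.0867. B = V − Δ·S = 37.8705.
Check: Δ(0,0)·S0 + B(0,0) = 4.0867 = V0.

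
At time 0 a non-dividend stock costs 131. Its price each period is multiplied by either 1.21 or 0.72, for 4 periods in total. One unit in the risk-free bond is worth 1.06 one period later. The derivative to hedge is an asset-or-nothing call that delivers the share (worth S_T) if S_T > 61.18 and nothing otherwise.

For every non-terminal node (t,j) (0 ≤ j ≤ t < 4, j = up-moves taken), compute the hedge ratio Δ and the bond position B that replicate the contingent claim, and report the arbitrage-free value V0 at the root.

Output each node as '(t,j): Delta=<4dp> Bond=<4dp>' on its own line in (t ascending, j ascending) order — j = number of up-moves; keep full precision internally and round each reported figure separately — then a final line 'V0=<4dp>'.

(0,0): Delta=1.1420 Bond=-22.5743
(1,0): Delta=1.4408 Bond=-52.1115
(1,1): Delta=1.0635 Bond=-11.4952
(2,0): Delta=1.9559 Bond=-90.2224
(2,1): Delta=1.3055 Bond=-39.8040
(2,2): Delta=1.0000 Bond=0.0000
(3,0): Delta=0.0000 Bond=0.0000
(3,1): Delta=2.4694 Bond=-137.8280
(3,2): Delta=1.0000 Bond=0.0000
(3,3): Delta=1.0000 Bond=0.0000
V0=127.0238

The replicating-portfolio and risk-neutral prices coincide; use p* = (1.06−0.72)/(1.21−0.72) = 0.6939 for the latter.
Terminal values V(4,·): V(4,0)=0.0000, V(4,1)=0.0000, V(4,2)=99.4276, V(4,3)=167.0936, V(4,4)=280.8101
  t=3,j=0: stock 48.8955 → up 59.1635 (V=0.0000), down 35.2048 (V=0.0000). Price 0.0000; hedge Δ=0.0000, bond B=0.0000.
  t=3,j=1: stock 82.1716 → up 99.4276 (V=99.4276), down 59.1635 (V=0.0000). Price 65.0855; hedge Δ=2.4694, bond B=-137.8280.
  t=3,j=2: stock 138.0939 → up 167.0936 (V=167.0936), down 99.4276 (V=99.4276). Price 138.0939; hedge Δ=1.0000, bond B=0.0000.
  t=3,j=3: stock 232.0745 → up 280.8101 (V=280.8101), down 167.0936 (V=167.0936). Price 232.0745; hedge Δ=1.0000, bond B=0.0000.
  t=2,j=0: stock 67.9104 → up 82.1716 (V=65.0855), down 48.8955 (V=0.0000). Price 42.6050; hedge Δ=1.9559, bond B=-90.2224.
  t=2,j=1: stock 114.1272 → up 138.0939 (V=138.0939), down 82.1716 (V=65.0855). Price 109.1928; hedge Δ=1.3055, bond B=-39.8040.
  t=2,j=2: stock 191.7971 → up 232.0745 (V=232.0745), down 138.0939 (V=138.0939). Price 191.7971; hedge Δ=1.0000, bond B=0.0000.
  t=1,j=0: stock 94.3200 → up 114.1272 (V=109.1928), down 67.9104 (V=42.6050). Price 83.7819; hedge Δ=1.4408, bond B=-52.1115.
  t=1,j=1: stock 158.5100 → up 191.7971 (V=191.7971), down 114.1272 (V=109.1928). Price 157.0850; hedge Δ=1.0635, bond B=-11.4952.
  t=0,j=0: stock 131.0000 → up 158.5100 (V=157.0850), down 94.3200 (V=83.7819). Price 127.0238; hedge Δ=1.1420, bond B=-22.5743.
Root portfolio cost Δ·131+B reproduces V0=127.0238.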